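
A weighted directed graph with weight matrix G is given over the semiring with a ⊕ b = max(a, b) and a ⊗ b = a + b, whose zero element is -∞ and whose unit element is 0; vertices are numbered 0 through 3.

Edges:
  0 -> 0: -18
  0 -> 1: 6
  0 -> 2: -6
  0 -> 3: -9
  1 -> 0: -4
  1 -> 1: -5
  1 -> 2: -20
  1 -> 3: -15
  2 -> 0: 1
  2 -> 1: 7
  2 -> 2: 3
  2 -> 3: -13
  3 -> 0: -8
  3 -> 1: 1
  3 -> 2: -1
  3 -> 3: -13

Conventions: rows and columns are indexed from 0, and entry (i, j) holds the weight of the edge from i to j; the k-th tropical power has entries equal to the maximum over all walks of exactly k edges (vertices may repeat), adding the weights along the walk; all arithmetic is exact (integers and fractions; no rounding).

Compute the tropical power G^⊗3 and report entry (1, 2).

G^⊗2:
  [2, 1, -3, -9]
  [-9, 2, -10, -13]
  [4, 10, 6, -8]
  [0, 6, 2, -14]
G^⊗3:
  [-2, 8, 0, -7]
  [-2, -3, -7, -13]
  [7, 13, 9, -5]
  [3, 9, 5, -9]
Key observation: the optimum is the walk 1->0->2->2, with weight (-4) + (-6) + 3 = -7.
Optimal value attained by: walk 1->0->2->2.
Answer: (G^⊗3)[1][2] = -7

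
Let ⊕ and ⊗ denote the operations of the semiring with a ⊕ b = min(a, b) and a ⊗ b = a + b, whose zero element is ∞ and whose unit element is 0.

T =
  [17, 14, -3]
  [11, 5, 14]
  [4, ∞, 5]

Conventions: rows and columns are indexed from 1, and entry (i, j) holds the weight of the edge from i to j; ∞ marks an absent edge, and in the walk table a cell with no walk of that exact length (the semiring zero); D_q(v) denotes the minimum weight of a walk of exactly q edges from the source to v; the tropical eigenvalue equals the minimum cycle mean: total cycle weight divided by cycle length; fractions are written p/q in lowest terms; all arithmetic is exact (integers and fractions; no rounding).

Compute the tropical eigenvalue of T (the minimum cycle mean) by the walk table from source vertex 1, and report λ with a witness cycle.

q=0: [0, ∞, ∞]
q=1: [17, 14, -3]
q=2: [1, 19, 2]
q=3: [6, 15, -2]
Optimal cycle mean attained by: cycle 1->3->1, total (-3) + 4, length 2.
Answer: λ = 1/2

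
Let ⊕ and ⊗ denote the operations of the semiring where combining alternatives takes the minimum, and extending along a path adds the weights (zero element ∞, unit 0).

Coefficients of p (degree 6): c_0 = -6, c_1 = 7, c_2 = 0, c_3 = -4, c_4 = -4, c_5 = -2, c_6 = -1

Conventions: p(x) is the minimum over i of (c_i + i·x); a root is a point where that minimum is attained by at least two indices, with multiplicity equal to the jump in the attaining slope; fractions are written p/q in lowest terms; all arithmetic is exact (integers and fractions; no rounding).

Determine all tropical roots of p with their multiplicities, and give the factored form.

hull edge (i=0, c=-6) to (i=4, c=-4): slope 1/2, span 4
hull edge (i=4, c=-4) to (i=6, c=-1): slope 3/2, span 2
Factored form: p(x) = -1 ⊗ (x ⊕ (-3/2)) ⊗ (x ⊕ (-3/2)) ⊗ (x ⊕ (-1/2)) ⊗ (x ⊕ (-1/2)) ⊗ (x ⊕ (-1/2)) ⊗ (x ⊕ (-1/2))
Answer: roots = -3/2 (mult 2), -1/2 (mult 4)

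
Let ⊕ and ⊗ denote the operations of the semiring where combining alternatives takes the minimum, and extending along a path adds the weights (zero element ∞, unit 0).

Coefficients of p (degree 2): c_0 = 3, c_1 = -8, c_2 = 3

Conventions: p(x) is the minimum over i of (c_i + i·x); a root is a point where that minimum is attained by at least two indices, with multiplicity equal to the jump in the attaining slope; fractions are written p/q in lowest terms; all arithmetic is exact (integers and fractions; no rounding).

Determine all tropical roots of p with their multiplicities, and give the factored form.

hull edge (i=0, c=3) to (i=1, c=-8): slope -11, span 1
hull edge (i=1, c=-8) to (i=2, c=3): slope 11, span 1
Factored form: p(x) = 3 ⊗ (x ⊕ (-11)) ⊗ (x ⊕ 11)
Answer: roots = -11 (mult 1), 11 (mult 1)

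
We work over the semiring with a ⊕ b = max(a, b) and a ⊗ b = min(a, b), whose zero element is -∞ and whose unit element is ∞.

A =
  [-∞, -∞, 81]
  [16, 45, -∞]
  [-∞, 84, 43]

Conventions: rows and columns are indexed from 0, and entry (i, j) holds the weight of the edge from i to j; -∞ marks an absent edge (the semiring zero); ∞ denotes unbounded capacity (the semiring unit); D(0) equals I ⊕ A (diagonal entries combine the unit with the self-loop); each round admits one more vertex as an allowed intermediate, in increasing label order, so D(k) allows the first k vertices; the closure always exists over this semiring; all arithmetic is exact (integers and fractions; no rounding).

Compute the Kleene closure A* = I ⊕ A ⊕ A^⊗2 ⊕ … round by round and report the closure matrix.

D(0):
  [∞, -∞, 81]
  [16, ∞, -∞]
  [-∞, 84, ∞]
D(1):
  [∞, -∞, 81]
  [16, ∞, 16]
  [-∞, 84, ∞]
D(2):
  [∞, -∞, 81]
  [16, ∞, 16]
  [16, 84, ∞]
D(3):
  [∞, 81, 81]
  [16, ∞, 16]
  [16, 84, ∞]
Answer: A* = [[∞, 81, 81], [16, ∞, 16], [16, 84, ∞]]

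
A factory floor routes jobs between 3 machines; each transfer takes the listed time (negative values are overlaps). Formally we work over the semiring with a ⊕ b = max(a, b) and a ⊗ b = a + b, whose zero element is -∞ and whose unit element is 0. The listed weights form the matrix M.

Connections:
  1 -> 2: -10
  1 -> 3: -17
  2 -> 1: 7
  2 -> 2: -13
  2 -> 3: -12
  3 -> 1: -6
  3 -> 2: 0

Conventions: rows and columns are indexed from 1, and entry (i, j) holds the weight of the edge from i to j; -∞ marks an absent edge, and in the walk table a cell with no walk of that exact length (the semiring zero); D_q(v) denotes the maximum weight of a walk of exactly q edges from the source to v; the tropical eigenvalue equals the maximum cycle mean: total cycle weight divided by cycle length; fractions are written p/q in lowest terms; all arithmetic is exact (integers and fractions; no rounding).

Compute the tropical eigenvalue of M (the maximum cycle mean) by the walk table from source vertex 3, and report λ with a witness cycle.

q=0: [-∞, -∞, 0]
q=1: [-6, 0, -∞]
q=2: [7, -13, -12]
q=3: [-6, -3, -10]
Optimal cycle mean attained by: cycle 1->2->1, total (-10) + 7, length 2.
Answer: λ = -3/2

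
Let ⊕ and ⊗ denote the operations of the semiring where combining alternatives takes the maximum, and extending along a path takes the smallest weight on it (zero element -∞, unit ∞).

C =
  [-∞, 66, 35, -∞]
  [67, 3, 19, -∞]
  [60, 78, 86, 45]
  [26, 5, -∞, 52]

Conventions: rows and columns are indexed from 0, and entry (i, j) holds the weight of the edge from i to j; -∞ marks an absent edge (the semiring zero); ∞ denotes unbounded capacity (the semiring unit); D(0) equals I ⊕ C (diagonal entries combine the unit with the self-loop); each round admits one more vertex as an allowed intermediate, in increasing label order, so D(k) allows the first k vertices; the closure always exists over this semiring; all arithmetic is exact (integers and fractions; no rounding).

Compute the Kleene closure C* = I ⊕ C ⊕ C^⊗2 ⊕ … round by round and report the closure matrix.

D(0):
  [∞, 66, 35, -∞]
  [67, ∞, 19, -∞]
  [60, 78, ∞, 45]
  [26, 5, -∞, ∞]
D(1):
  [∞, 66, 35, -∞]
  [67, ∞, 35, -∞]
  [60, 78, ∞, 45]
  [26, 26, 26, ∞]
D(2):
  [∞, 66, 35, -∞]
  [67, ∞, 35, -∞]
  [67, 78, ∞, 45]
  [26, 26, 26, ∞]
D(3):
  [∞, 66, 35, 35]
  [67, ∞, 35, 35]
  [67, 78, ∞, 45]
  [26, 26, 26, ∞]
D(4):
  [∞, 66, 35, 35]
  [67, ∞, 35, 35]
  [67, 78, ∞, 45]
  [26, 26, 26, ∞]
Answer: C* = [[∞, 66, 35, 35], [67, ∞, 35, 35], [67, 78, ∞, 45], [26, 26, 26, ∞]]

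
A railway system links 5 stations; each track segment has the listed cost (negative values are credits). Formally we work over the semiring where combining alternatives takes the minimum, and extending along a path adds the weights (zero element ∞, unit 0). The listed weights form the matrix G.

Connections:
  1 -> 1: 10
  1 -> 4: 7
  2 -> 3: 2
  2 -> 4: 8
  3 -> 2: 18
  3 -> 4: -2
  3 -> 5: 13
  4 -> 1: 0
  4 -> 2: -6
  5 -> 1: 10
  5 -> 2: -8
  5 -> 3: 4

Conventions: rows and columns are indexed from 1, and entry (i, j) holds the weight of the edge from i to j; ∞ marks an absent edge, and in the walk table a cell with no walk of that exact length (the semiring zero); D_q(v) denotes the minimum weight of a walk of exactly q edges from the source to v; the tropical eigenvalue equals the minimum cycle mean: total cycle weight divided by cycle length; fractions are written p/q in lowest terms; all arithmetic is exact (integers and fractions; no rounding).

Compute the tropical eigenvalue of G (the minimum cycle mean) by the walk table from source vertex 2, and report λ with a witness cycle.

q=0: [∞, 0, ∞, ∞, ∞]
q=1: [∞, ∞, 2, 8, ∞]
q=2: [8, 2, ∞, 0, 15]
q=3: [0, -6, 4, 10, ∞]
q=4: [10, 4, -4, 2, 17]
q=5: [2, -4, 6, -6, 9]
Optimal cycle mean attained by: cycle 2->3->4->2, total 2 + (-2) + (-6), length 3.
Answer: λ = -2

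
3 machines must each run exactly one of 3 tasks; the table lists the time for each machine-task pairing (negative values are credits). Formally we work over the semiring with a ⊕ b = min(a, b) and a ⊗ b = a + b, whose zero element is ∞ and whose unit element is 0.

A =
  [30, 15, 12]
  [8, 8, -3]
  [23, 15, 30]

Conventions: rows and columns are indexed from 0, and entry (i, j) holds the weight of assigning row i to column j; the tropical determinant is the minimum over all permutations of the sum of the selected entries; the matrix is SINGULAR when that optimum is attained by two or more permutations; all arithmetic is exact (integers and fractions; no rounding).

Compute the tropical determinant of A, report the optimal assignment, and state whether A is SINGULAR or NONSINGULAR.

σ = (0, 1, 2): 30 + 8 + 30 = 68
σ = (0, 2, 1): 30 + (-3) + 15 = 42
σ = (1, 0, 2): 15 + 8 + 30 = 53
σ = (1, 2, 0): 15 + (-3) + 23 = 35
σ = (2, 0, 1): 12 + 8 + 15 = 35
σ = (2, 1, 0): 12 + 8 + 23 = 43
Optimal value attained by: σ = (1, 2, 0).
Answer: det⊕(A) = 35; verdict: SINGULAR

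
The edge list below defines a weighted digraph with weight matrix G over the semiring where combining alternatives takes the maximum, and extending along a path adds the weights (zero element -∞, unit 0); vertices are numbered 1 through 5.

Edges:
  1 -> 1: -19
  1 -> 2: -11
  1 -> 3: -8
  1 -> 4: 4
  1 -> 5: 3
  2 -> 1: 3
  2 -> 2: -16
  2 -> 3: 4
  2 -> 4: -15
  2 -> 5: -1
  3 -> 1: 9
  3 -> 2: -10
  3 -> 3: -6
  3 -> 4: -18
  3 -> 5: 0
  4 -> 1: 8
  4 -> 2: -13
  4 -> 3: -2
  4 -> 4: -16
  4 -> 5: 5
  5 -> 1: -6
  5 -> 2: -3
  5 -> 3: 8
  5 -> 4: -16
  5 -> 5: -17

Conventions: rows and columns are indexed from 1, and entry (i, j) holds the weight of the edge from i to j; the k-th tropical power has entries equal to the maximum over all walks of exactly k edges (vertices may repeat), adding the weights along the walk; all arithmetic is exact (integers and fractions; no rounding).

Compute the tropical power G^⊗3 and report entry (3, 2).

G^⊗2:
  [12, 0, 11, -12, 9]
  [13, -4, 7, 7, 6]
  [3, -2, 8, 13, 12]
  [7, 2, 13, 12, 11]
  [17, -2, 2, -2, 8]
G^⊗3:
  [20, 6, 17, 16, 15]
  [16, 3, 14, 17, 16]
  [21, 9, 20, 7, 18]
  [22, 8, 19, 11, 17]
  [11, 6, 16, 21, 20]
Key observation: the optimum is the walk 3->1->5->2, with weight 9 + 3 + (-3) = 9.
Optimal value attained by: walk 3->1->5->2.
Answer: (G^⊗3)[3][2] = 9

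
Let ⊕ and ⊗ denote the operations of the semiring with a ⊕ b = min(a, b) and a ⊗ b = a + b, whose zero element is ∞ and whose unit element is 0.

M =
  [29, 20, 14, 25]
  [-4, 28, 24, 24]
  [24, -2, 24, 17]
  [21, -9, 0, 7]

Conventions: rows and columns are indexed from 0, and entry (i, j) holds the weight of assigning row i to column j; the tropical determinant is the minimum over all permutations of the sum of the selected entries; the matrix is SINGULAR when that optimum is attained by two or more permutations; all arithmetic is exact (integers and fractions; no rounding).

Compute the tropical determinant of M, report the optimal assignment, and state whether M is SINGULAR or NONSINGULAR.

σ = (0, 1, 2, 3): 29 + 28 + 24 + 7 = 88
σ = (0, 1, 3, 2): 29 + 28 + 17 + 0 = 74
σ = (0, 2, 1, 3): 29 + 24 + (-2) + 7 = 58
σ = (0, 2, 3, 1): 29 + 24 + 17 + (-9) = 61
σ = (0, 3, 1, 2): 29 + 24 + (-2) + 0 = 51
σ = (0, 3, 2, 1): 29 + 24 + 24 + (-9) = 68
σ = (1, 0, 2, 3): 20 + (-4) + 24 + 7 = 47
σ = (1, 0, 3, 2): 20 + (-4) + 17 + 0 = 33
σ = (1, 2, 0, 3): 20 + 24 + 24 + 7 = 75
σ = (1, 2, 3, 0): 20 + 24 + 17 + 21 = 82
σ = (1, 3, 0, 2): 20 + 24 + 24 + 0 = 68
σ = (1, 3, 2, 0): 20 + 24 + 24 + 21 = 89
σ = (2, 0, 1, 3): 14 + (-4) + (-2) + 7 = 15
σ = (2, 0, 3, 1): 14 + (-4) + 17 + (-9) = 18
σ = (2, 1, 0, 3): 14 + 28 + 24 + 7 = 73
σ = (2, 1, 3, 0): 14 + 28 + 17 + 21 = 80
σ = (2, 3, 0, 1): 14 + 24 + 24 + (-9) = 53
σ = (2, 3, 1, 0): 14 + 24 + (-2) + 21 = 57
σ = (3, 0, 1, 2): 25 + (-4) + (-2) + 0 = 19
σ = (3, 0, 2, 1): 25 + (-4) + 24 + (-9) = 36
σ = (3, 1, 0, 2): 25 + 28 + 24 + 0 = 77
σ = (3, 1, 2, 0): 25 + 28 + 24 + 21 = 98
σ = (3, 2, 0, 1): 25 + 24 + 24 + (-9) = 64
σ = (3, 2, 1, 0): 25 + 24 + (-2) + 21 = 68
Optimal value attained by: σ = (2, 0, 1, 3).
Answer: det⊕(M) = 15; verdict: NONSINGULAR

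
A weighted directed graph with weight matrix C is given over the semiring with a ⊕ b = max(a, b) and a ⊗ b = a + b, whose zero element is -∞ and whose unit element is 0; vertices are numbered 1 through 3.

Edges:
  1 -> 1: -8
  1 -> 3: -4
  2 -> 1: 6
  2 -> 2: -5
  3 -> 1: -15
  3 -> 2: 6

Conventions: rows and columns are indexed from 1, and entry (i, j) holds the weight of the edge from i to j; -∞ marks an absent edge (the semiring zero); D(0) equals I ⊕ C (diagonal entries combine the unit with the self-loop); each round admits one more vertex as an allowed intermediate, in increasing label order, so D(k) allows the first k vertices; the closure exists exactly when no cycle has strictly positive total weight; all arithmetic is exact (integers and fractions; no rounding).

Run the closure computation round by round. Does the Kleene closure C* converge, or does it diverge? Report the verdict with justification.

D(0):
  [0, -∞, -4]
  [6, 0, -∞]
  [-15, 6, 0]
D(1):
  [0, -∞, -4]
  [6, 0, 2]
  [-15, 6, 0]
Detection: at round 2, diagonal entry (3, 3) turns strictly positive.
Key observation: the cycle 3->2->1->3 has total weight 6 + 6 + (-4), which is strictly positive.
Answer: DIVERGES — positive cycle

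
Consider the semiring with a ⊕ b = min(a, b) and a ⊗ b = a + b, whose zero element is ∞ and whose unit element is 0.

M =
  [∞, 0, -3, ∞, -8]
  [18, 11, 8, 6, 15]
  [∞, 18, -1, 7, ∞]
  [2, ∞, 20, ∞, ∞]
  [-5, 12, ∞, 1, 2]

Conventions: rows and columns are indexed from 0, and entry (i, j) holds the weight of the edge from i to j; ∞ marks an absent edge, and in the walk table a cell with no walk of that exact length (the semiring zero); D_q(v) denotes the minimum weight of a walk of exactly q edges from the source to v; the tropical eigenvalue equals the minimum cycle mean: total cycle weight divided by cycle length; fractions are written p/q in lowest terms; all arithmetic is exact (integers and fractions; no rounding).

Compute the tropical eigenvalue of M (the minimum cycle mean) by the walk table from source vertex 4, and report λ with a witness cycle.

q=0: [∞, ∞, ∞, ∞, 0]
q=1: [-5, 12, ∞, 1, 2]
q=2: [-3, -5, -8, 3, -13]
q=3: [-18, -3, -9, -12, -11]
q=4: [-16, -18, -21, -10, -26]
q=5: [-31, -16, -22, -25, -24]
Optimal cycle mean attained by: cycle 0->4->0, total (-8) + (-5), length 2.
Answer: λ = -13/2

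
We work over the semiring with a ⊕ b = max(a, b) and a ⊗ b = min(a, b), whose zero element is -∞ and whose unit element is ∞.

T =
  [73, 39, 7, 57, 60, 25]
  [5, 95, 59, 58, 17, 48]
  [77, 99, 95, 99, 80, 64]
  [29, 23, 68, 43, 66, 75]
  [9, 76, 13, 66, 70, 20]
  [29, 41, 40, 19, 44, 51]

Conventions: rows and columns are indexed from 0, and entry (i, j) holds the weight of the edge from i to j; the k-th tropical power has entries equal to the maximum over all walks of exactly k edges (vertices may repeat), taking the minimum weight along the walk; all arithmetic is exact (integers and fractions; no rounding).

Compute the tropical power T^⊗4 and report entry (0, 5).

T^⊗2:
  [73, 60, 57, 60, 60, 57]
  [59, 95, 59, 59, 59, 59]
  [77, 95, 95, 95, 80, 75]
  [68, 68, 68, 68, 68, 64]
  [29, 76, 66, 66, 70, 66]
  [40, 44, 41, 44, 44, 51]
T^⊗3:
  [73, 60, 60, 60, 60, 60]
  [59, 95, 59, 59, 59, 59]
  [77, 95, 95, 95, 80, 75]
  [68, 68, 68, 68, 68, 68]
  [66, 76, 66, 66, 70, 66]
  [41, 44, 44, 44, 44, 51]
T^⊗4:
  [73, 60, 60, 60, 60, 60]
  [59, 95, 59, 59, 59, 59]
  [77, 95, 95, 95, 80, 75]
  [68, 68, 68, 68, 68, 68]
  [66, 76, 66, 66, 70, 66]
  [44, 44, 44, 44, 44, 51]
Key observation: the optimum is the walk 0->0->4->3->5, with weight 73 min 60 min 66 min 75 = 60.
Optimal value attained by: walk 0->0->4->3->5.
Answer: (T^⊗4)[0][5] = 60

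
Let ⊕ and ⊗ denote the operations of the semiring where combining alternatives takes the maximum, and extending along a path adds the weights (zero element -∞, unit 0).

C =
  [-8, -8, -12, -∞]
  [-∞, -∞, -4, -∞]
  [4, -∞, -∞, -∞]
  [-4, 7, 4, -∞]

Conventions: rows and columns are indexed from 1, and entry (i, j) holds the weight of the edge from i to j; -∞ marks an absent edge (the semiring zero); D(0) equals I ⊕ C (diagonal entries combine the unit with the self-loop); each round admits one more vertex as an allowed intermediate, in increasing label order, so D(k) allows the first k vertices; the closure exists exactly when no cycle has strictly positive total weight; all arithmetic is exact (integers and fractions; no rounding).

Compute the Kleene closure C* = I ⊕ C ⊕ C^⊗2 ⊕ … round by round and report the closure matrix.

D(0):
  [0, -8, -12, -∞]
  [-∞, 0, -4, -∞]
  [4, -∞, 0, -∞]
  [-4, 7, 4, 0]
D(1):
  [0, -8, -12, -∞]
  [-∞, 0, -4, -∞]
  [4, -4, 0, -∞]
  [-4, 7, 4, 0]
D(2):
  [0, -8, -12, -∞]
  [-∞, 0, -4, -∞]
  [4, -4, 0, -∞]
  [-4, 7, 4, 0]
D(3):
  [0, -8, -12, -∞]
  [0, 0, -4, -∞]
  [4, -4, 0, -∞]
  [8, 7, 4, 0]
D(4):
  [0, -8, -12, -∞]
  [0, 0, -4, -∞]
  [4, -4, 0, -∞]
  [8, 7, 4, 0]
Answer: C* = [[0, -8, -12, -∞], [0, 0, -4, -∞], [4, -4, 0, -∞], [8, 7, 4, 0]]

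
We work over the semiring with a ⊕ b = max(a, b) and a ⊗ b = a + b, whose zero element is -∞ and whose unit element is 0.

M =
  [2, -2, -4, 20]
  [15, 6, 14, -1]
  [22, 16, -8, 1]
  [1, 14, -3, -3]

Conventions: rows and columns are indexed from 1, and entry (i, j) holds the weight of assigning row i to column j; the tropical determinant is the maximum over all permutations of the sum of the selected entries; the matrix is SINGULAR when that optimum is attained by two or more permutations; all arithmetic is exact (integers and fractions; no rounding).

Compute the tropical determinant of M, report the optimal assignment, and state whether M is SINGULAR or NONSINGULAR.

σ = (1, 2, 3, 4): 2 + 6 + (-8) + (-3) = -3
σ = (1, 2, 4, 3): 2 + 6 + 1 + (-3) = 6
σ = (1, 3, 2, 4): 2 + 14 + 16 + (-3) = 29
σ = (1, 3, 4, 2): 2 + 14 + 1 + 14 = 31
σ = (1, 4, 2, 3): 2 + (-1) + 16 + (-3) = 14
σ = (1, 4, 3, 2): 2 + (-1) + (-8) + 14 = 7
σ = (2, 1, 3, 4): (-2) + 15 + (-8) + (-3) = 2
σ = (2, 1, 4, 3): (-2) + 15 + 1 + (-3) = 11
σ = (2, 3, 1, 4): (-2) + 14 + 22 + (-3) = 31
σ = (2, 3, 4, 1): (-2) + 14 + 1 + 1 = 14
σ = (2, 4, 1, 3): (-2) + (-1) + 22 + (-3) = 16
σ = (2, 4, 3, 1): (-2) + (-1) + (-8) + 1 = -10
σ = (3, 1, 2, 4): (-4) + 15 + 16 + (-3) = 24
σ = (3, 1, 4, 2): (-4) + 15 + 1 + 14 = 26
σ = (3, 2, 1, 4): (-4) + 6 + 22 + (-3) = 21
σ = (3, 2, 4, 1): (-4) + 6 + 1 + 1 = 4
σ = (3, 4, 1, 2): (-4) + (-1) + 22 + 14 = 31
σ = (3, 4, 2, 1): (-4) + (-1) + 16 + 1 = 12
σ = (4, 1, 2, 3): 20 + 15 + 16 + (-3) = 48
σ = (4, 1, 3, 2): 20 + 15 + (-8) + 14 = 41
σ = (4, 2, 1, 3): 20 + 6 + 22 + (-3) = 45
σ = (4, 2, 3, 1): 20 + 6 + (-8) + 1 = 19
σ = (4, 3, 1, 2): 20 + 14 + 22 + 14 = 70
σ = (4, 3, 2, 1): 20 + 14 + 16 + 1 = 51
Optimal value attained by: σ = (4, 3, 1, 2).
Answer: det⊕(M) = 70; verdict: NONSINGULAR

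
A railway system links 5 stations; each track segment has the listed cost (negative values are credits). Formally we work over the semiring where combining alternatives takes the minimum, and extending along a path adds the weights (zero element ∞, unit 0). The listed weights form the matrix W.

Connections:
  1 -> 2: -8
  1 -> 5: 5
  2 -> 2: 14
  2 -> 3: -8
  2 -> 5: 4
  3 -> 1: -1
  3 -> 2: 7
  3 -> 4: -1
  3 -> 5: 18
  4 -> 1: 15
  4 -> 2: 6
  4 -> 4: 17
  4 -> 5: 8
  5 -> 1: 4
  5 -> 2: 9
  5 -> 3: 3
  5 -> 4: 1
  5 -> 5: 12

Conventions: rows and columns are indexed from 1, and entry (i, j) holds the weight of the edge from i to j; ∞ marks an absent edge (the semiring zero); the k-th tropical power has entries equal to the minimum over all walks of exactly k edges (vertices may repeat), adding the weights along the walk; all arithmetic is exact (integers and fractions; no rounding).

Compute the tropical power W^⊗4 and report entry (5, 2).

W^⊗2:
  [9, 6, -16, 6, -4]
  [-9, -1, 6, -9, 10]
  [14, -9, -1, 16, 4]
  [12, 7, -2, 9, 10]
  [2, -4, 1, 2, 9]
W^⊗3:
  [-17, -9, -2, -17, 2]
  [5, -17, -9, 5, -4]
  [-2, 5, -17, -2, -5]
  [-3, 4, -1, -3, 11]
  [0, -6, -12, 0, 0]
W^⊗4:
  [-3, -25, -17, -3, -12]
  [-10, -3, -25, -10, -13]
  [-18, -10, -3, -18, 1]
  [-2, -11, -4, -2, 2]
  [-13, -8, -14, -13, -2]
Key observation: the optimum is the walk 5->2->3->1->2, with weight 9 + (-8) + (-1) + (-8) = -8.
Optimal value attained by: walk 5->2->3->1->2.
Answer: (W^⊗4)[5][2] = -8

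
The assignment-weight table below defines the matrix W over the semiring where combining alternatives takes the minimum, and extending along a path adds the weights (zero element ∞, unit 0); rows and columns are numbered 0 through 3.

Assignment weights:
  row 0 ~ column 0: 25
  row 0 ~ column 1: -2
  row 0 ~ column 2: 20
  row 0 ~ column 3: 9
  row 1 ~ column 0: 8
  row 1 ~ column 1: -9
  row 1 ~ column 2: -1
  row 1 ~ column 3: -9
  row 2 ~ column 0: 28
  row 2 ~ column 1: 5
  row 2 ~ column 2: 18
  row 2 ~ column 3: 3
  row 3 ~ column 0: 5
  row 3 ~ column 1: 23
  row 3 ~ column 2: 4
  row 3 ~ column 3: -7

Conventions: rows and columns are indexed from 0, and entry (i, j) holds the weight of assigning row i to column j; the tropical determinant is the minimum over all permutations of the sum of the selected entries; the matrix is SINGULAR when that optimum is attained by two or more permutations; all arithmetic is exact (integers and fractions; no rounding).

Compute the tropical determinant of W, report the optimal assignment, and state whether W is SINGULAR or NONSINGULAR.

σ = (0, 1, 2, 3): 25 + (-9) + 18 + (-7) = 27
σ = (0, 1, 3, 2): 25 + (-9) + 3 + 4 = 23
σ = (0, 2, 1, 3): 25 + (-1) + 5 + (-7) = 22
σ = (0, 2, 3, 1): 25 + (-1) + 3 + 23 = 50
σ = (0, 3, 1, 2): 25 + (-9) + 5 + 4 = 25
σ = (0, 3, 2, 1): 25 + (-9) + 18 + 23 = 57
σ = (1, 0, 2, 3): (-2) + 8 + 18 + (-7) = 17
σ = (1, 0, 3, 2): (-2) + 8 + 3 + 4 = 13
σ = (1, 2, 0, 3): (-2) + (-1) + 28 + (-7) = 18
σ = (1, 2, 3, 0): (-2) + (-1) + 3 + 5 = 5
σ = (1, 3, 0, 2): (-2) + (-9) + 28 + 4 = 21
σ = (1, 3, 2, 0): (-2) + (-9) + 18 + 5 = 12
σ = (2, 0, 1, 3): 20 + 8 + 5 + (-7) = 26
σ = (2, 0, 3, 1): 20 + 8 + 3 + 23 = 54
σ = (2, 1, 0, 3): 20 + (-9) + 28 + (-7) = 32
σ = (2, 1, 3, 0): 20 + (-9) + 3 + 5 = 19
σ = (2, 3, 0, 1): 20 + (-9) + 28 + 23 = 62
σ = (2, 3, 1, 0): 20 + (-9) + 5 + 5 = 21
σ = (3, 0, 1, 2): 9 + 8 + 5 + 4 = 26
σ = (3, 0, 2, 1): 9 + 8 + 18 + 23 = 58
σ = (3, 1, 0, 2): 9 + (-9) + 28 + 4 = 32
σ = (3, 1, 2, 0): 9 + (-9) + 18 + 5 = 23
σ = (3, 2, 0, 1): 9 + (-1) + 28 + 23 = 59
σ = (3, 2, 1, 0): 9 + (-1) + 5 + 5 = 18
Optimal value attained by: σ = (1, 2, 3, 0).
Answer: det⊕(W) = 5; verdict: NONSINGULAR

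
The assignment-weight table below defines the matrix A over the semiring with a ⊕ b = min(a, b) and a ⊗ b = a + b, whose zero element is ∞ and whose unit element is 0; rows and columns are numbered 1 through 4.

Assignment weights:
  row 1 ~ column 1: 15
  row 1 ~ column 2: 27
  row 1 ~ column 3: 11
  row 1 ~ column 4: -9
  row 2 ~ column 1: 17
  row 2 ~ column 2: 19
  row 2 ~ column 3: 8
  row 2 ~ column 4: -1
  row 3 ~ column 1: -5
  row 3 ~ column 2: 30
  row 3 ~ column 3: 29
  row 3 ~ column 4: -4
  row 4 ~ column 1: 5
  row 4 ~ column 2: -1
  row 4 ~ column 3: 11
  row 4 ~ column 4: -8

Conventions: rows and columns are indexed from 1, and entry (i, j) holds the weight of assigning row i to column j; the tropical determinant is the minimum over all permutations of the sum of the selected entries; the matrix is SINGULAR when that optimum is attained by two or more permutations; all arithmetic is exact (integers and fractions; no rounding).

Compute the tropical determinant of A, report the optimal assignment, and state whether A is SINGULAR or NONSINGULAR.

σ = (1, 2, 3, 4): 15 + 19 + 29 + (-8) = 55
σ = (1, 2, 4, 3): 15 + 19 + (-4) + 11 = 41
σ = (1, 3, 2, 4): 15 + 8 + 30 + (-8) = 45
σ = (1, 3, 4, 2): 15 + 8 + (-4) + (-1) = 18
σ = (1, 4, 2, 3): 15 + (-1) + 30 + 11 = 55
σ = (1, 4, 3, 2): 15 + (-1) + 29 + (-1) = 42
σ = (2, 1, 3, 4): 27 + 17 + 29 + (-8) = 65
σ = (2, 1, 4, 3): 27 + 17 + (-4) + 11 = 51
σ = (2, 3, 1, 4): 27 + 8 + (-5) + (-8) = 22
σ = (2, 3, 4, 1): 27 + 8 + (-4) + 5 = 36
σ = (2, 4, 1, 3): 27 + (-1) + (-5) + 11 = 32
σ = (2, 4, 3, 1): 27 + (-1) + 29 + 5 = 60
σ = (3, 1, 2, 4): 11 + 17 + 30 + (-8) = 50
σ = (3, 1, 4, 2): 11 + 17 + (-4) + (-1) = 23
σ = (3, 2, 1, 4): 11 + 19 + (-5) + (-8) = 17
σ = (3, 2, 4, 1): 11 + 19 + (-4) + 5 = 31
σ = (3, 4, 1, 2): 11 + (-1) + (-5) + (-1) = 4
σ = (3, 4, 2, 1): 11 + (-1) + 30 + 5 = 45
σ = (4, 1, 2, 3): (-9) + 17 + 30 + 11 = 49
σ = (4, 1, 3, 2): (-9) + 17 + 29 + (-1) = 36
σ = (4, 2, 1, 3): (-9) + 19 + (-5) + 11 = 16
σ = (4, 2, 3, 1): (-9) + 19 + 29 + 5 = 44
σ = (4, 3, 1, 2): (-9) + 8 + (-5) + (-1) = -7
σ = (4, 3, 2, 1): (-9) + 8 + 30 + 5 = 34
Optimal value attained by: σ = (4, 3, 1, 2).
Answer: det⊕(A) = -7; verdict: NONSINGULAR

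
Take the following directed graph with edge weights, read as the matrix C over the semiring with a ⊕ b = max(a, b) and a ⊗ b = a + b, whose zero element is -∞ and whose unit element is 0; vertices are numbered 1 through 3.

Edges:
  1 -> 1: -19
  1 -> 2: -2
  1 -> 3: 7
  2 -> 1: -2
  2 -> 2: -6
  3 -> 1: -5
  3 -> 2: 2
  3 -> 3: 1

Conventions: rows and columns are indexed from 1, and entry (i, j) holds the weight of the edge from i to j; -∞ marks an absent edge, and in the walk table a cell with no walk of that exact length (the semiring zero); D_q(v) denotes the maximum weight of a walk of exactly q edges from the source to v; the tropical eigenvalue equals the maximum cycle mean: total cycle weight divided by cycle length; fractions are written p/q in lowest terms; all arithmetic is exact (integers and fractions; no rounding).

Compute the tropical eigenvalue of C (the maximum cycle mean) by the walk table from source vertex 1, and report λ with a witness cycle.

q=0: [0, -∞, -∞]
q=1: [-19, -2, 7]
q=2: [2, 9, 8]
q=3: [7, 10, 9]
Optimal cycle mean attained by: cycle 1->3->2->1, total 7 + 2 + (-2), length 3.
Answer: λ = 7/3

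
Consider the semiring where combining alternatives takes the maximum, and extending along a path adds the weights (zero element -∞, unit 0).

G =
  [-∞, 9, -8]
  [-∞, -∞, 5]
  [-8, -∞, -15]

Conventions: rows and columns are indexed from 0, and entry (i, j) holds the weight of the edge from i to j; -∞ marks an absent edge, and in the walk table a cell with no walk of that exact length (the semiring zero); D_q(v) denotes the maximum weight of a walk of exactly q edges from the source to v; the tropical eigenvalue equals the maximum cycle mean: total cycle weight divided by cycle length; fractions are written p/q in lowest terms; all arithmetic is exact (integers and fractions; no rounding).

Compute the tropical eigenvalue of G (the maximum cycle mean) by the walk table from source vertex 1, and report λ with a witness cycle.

q=0: [-∞, 0, -∞]
q=1: [-∞, -∞, 5]
q=2: [-3, -∞, -10]
q=3: [-18, 6, -11]
Optimal cycle mean attained by: cycle 0->1->2->0, total 9 + 5 + (-8), length 3.
Answer: λ = 2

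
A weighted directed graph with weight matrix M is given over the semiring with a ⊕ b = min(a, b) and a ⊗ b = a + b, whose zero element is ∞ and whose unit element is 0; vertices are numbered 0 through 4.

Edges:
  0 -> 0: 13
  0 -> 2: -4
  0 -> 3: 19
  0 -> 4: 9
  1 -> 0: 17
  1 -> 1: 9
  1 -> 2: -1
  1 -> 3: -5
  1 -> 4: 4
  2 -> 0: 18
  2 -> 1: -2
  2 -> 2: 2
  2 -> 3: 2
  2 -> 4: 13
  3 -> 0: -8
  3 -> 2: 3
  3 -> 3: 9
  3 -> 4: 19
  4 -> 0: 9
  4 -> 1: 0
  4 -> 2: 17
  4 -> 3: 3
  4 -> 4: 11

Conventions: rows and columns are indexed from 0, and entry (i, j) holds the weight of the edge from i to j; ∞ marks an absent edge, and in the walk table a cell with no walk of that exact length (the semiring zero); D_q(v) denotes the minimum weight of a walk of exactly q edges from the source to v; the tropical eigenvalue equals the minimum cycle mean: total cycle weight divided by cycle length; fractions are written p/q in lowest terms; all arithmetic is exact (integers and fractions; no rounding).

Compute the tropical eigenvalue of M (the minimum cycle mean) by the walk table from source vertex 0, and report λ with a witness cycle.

q=0: [0, ∞, ∞, ∞, ∞]
q=1: [13, ∞, -4, 19, 9]
q=2: [11, -6, -2, -2, 9]
q=3: [-10, -4, -7, -11, -2]
q=4: [-19, -9, -14, -9, -1]
q=5: [-17, -16, -23, -14, -10]
Optimal cycle mean attained by: cycle 0->2->1->3->0, total (-4) + (-2) + (-5) + (-8), length 4.
Answer: λ = -19/4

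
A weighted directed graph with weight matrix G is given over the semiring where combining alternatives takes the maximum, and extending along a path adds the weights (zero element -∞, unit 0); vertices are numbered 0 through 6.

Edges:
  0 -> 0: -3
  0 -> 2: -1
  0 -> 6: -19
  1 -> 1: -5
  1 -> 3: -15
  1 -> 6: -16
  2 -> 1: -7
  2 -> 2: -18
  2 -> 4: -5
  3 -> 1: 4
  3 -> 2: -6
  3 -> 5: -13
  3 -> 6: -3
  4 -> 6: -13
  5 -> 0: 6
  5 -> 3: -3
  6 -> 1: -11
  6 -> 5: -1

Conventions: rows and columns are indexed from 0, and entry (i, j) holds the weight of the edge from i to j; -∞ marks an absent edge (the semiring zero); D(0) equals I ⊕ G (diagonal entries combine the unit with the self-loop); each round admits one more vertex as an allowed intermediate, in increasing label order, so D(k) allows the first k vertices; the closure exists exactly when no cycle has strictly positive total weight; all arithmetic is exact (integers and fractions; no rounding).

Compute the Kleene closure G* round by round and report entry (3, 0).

D(0):
  [0, -∞, -1, -∞, -∞, -∞, -19]
  [-∞, 0, -∞, -15, -∞, -∞, -16]
  [-∞, -7, 0, -∞, -5, -∞, -∞]
  [-∞, 4, -6, 0, -∞, -13, -3]
  [-∞, -∞, -∞, -∞, 0, -∞, -13]
  [6, -∞, -∞, -3, -∞, 0, -∞]
  [-∞, -11, -∞, -∞, -∞, -1, 0]
D(1):
  [0, -∞, -1, -∞, -∞, -∞, -19]
  [-∞, 0, -∞, -15, -∞, -∞, -16]
  [-∞, -7, 0, -∞, -5, -∞, -∞]
  [-∞, 4, -6, 0, -∞, -13, -3]
  [-∞, -∞, -∞, -∞, 0, -∞, -13]
  [6, -∞, 5, -3, -∞, 0, -13]
  [-∞, -11, -∞, -∞, -∞, -1, 0]
D(2):
  [0, -∞, -1, -∞, -∞, -∞, -19]
  [-∞, 0, -∞, -15, -∞, -∞, -16]
  [-∞, -7, 0, -22, -5, -∞, -23]
  [-∞, 4, -6, 0, -∞, -13, -3]
  [-∞, -∞, -∞, -∞, 0, -∞, -13]
  [6, -∞, 5, -3, -∞, 0, -13]
  [-∞, -11, -∞, -26, -∞, -1, 0]
D(3):
  [0, -8, -1, -23, -6, -∞, -19]
  [-∞, 0, -∞, -15, -∞, -∞, -16]
  [-∞, -7, 0, -22, -5, -∞, -23]
  [-∞, 4, -6, 0, -11, -13, -3]
  [-∞, -∞, -∞, -∞, 0, -∞, -13]
  [6, -2, 5, -3, 0, 0, -13]
  [-∞, -11, -∞, -26, -∞, -1, 0]
D(4):
  [0, -8, -1, -23, -6, -36, -19]
  [-∞, 0, -21, -15, -26, -28, -16]
  [-∞, -7, 0, -22, -5, -35, -23]
  [-∞, 4, -6, 0, -11, -13, -3]
  [-∞, -∞, -∞, -∞, 0, -∞, -13]
  [6, 1, 5, -3, 0, 0, -6]
  [-∞, -11, -32, -26, -37, -1, 0]
D(5):
  [0, -8, -1, -23, -6, -36, -19]
  [-∞, 0, -21, -15, -26, -28, -16]
  [-∞, -7, 0, -22, -5, -35, -18]
  [-∞, 4, -6, 0, -11, -13, -3]
  [-∞, -∞, -∞, -∞, 0, -∞, -13]
  [6, 1, 5, -3, 0, 0, -6]
  [-∞, -11, -32, -26, -37, -1, 0]
D(6):
  [0, -8, -1, -23, -6, -36, -19]
  [-22, 0, -21, -15, -26, -28, -16]
  [-29, -7, 0, -22, -5, -35, -18]
  [-7, 4, -6, 0, -11, -13, -3]
  [-∞, -∞, -∞, -∞, 0, -∞, -13]
  [6, 1, 5, -3, 0, 0, -6]
  [5, 0, 4, -4, -1, -1, 0]
D(7):
  [0, -8, -1, -23, -6, -20, -19]
  [-11, 0, -12, -15, -17, -17, -16]
  [-13, -7, 0, -22, -5, -19, -18]
  [2, 4, 1, 0, -4, -4, -3]
  [-8, -13, -9, -17, 0, -14, -13]
  [6, 1, 5, -3, 0, 0, -6]
  [5, 0, 4, -4, -1, -1, 0]
Answer: G*[3][0] = 2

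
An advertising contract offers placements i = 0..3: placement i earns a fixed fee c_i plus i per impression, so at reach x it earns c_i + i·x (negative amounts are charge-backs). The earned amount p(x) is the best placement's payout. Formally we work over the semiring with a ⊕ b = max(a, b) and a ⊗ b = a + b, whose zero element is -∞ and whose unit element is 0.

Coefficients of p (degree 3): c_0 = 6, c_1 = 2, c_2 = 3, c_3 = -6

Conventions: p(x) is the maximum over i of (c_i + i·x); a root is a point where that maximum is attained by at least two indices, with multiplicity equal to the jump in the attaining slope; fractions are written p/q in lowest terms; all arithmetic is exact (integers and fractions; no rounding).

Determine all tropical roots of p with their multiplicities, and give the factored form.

hull edge (i=0, c=6) to (i=2, c=3): slope -3/2, span 2
hull edge (i=2, c=3) to (i=3, c=-6): slope -9, span 1
Factored form: p(x) = -6 ⊗ (x ⊕ 3/2) ⊗ (x ⊕ 3/2) ⊗ (x ⊕ 9)
Answer: roots = 3/2 (mult 2), 9 (mult 1)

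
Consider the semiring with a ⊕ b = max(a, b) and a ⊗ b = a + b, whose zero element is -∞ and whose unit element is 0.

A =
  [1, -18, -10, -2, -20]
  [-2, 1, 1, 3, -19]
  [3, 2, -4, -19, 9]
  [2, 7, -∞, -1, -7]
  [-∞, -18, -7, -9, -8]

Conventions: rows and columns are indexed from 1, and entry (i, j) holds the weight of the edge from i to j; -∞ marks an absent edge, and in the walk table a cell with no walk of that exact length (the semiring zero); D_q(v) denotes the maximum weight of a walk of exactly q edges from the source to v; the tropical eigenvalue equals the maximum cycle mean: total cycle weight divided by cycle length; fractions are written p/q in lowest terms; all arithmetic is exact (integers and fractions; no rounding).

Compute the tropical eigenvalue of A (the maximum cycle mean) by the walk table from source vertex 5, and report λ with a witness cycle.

q=0: [-∞, -∞, -∞, -∞, 0]
q=1: [-∞, -18, -7, -9, -8]
q=2: [-4, -2, -11, -10, 2]
q=3: [-3, -1, -1, 1, -2]
q=4: [3, 8, 0, 2, 8]
q=5: [6, 9, 9, 11, 9]
Optimal cycle mean attained by: cycle 2->4->2, total 3 + 7, length 2.
Answer: λ = 5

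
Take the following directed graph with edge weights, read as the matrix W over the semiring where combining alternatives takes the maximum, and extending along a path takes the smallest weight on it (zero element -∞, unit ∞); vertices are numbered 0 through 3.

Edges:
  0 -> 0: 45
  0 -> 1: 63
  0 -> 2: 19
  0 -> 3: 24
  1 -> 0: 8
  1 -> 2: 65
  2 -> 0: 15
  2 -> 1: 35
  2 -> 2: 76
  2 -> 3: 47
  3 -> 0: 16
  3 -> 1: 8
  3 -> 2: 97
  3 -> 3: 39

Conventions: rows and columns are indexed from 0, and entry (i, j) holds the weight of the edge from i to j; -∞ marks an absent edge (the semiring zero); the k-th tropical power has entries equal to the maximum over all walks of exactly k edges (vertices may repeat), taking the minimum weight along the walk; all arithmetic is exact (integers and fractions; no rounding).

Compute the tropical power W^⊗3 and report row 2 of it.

W^⊗2:
  [45, 45, 63, 24]
  [15, 35, 65, 47]
  [16, 35, 76, 47]
  [16, 35, 76, 47]
W^⊗3:
  [45, 45, 63, 47]
  [16, 35, 65, 47]
  [16, 35, 76, 47]
  [16, 35, 76, 47]
Answer: row 2 of W^⊗3 = [16, 35, 76, 47]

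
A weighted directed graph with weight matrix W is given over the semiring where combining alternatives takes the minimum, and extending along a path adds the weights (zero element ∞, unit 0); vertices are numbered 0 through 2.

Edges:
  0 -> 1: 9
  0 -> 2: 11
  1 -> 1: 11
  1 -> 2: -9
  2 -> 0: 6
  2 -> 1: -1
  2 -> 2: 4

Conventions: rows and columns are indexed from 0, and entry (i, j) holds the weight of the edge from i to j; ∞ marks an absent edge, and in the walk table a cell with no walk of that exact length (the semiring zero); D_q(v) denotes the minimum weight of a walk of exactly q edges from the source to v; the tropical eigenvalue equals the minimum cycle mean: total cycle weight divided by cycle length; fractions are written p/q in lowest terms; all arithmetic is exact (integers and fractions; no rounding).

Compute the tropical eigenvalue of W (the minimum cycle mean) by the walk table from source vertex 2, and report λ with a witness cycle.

q=0: [∞, ∞, 0]
q=1: [6, -1, 4]
q=2: [10, 3, -10]
q=3: [-4, -11, -6]
Optimal cycle mean attained by: cycle 1->2->1, total (-9) + (-1), length 2.
Answer: λ = -5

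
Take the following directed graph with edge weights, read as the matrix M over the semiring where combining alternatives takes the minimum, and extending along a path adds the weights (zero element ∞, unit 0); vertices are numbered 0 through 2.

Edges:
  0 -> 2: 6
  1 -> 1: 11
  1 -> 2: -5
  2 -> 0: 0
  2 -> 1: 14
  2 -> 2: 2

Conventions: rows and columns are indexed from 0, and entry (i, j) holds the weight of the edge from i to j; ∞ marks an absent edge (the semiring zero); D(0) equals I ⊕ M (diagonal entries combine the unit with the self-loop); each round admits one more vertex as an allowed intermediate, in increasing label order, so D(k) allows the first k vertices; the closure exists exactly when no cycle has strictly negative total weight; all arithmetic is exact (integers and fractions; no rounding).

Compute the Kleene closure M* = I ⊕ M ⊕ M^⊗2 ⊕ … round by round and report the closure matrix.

D(0):
  [0, ∞, 6]
  [∞, 0, -5]
  [0, 14, 0]
D(1):
  [0, ∞, 6]
  [∞, 0, -5]
  [0, 14, 0]
D(2):
  [0, ∞, 6]
  [∞, 0, -5]
  [0, 14, 0]
D(3):
  [0, 20, 6]
  [-5, 0, -5]
  [0, 14, 0]
Answer: M* = [[0, 20, 6], [-5, 0, -5], [0, 14, 0]]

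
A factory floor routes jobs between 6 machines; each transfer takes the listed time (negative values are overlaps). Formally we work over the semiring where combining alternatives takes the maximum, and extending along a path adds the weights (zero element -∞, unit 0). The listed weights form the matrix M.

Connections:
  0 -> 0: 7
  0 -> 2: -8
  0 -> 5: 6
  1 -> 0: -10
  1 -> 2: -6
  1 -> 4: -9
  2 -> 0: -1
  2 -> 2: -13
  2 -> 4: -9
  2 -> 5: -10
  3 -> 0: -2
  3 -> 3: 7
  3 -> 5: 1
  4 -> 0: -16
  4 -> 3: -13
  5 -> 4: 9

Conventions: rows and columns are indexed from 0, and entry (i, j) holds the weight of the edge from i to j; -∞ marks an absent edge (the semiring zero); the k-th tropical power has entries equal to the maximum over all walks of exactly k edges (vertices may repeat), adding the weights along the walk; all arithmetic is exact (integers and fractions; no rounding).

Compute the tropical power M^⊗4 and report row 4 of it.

M^⊗2:
  [14, -∞, -1, -∞, 15, 13]
  [-3, -∞, -18, -22, -15, -4]
  [6, -∞, -9, -22, -1, 5]
  [5, -∞, -10, 14, 10, 8]
  [-9, -∞, -24, -6, -∞, -10]
  [-7, -∞, -∞, -4, -∞, -∞]
M^⊗3:
  [21, -∞, 6, 2, 22, 20]
  [4, -∞, -11, -15, 5, 3]
  [13, -∞, -2, -14, 14, 12]
  [12, -∞, -3, 21, 17, 15]
  [-2, -∞, -17, 1, -1, -3]
  [0, -∞, -15, 3, -∞, -1]
M^⊗4:
  [28, -∞, 13, 9, 29, 27]
  [11, -∞, -4, -8, 12, 10]
  [20, -∞, 5, 1, 21, 19]
  [19, -∞, 4, 28, 24, 22]
  [5, -∞, -10, 8, 6, 4]
  [7, -∞, -8, 10, 8, 6]
Answer: row 4 of M^⊗4 = [5, -∞, -10, 8, 6, 4]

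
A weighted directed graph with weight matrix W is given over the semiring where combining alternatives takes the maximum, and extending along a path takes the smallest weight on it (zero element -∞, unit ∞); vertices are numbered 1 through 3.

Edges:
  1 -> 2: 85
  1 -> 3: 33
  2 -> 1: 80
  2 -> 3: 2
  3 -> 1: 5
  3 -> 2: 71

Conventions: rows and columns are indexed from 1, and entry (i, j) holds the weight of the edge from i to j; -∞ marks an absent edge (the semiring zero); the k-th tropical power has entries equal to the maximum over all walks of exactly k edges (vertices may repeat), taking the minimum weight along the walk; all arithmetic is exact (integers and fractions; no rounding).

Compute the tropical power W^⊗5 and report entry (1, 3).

W^⊗2:
  [80, 33, 2]
  [2, 80, 33]
  [71, 5, 5]
W^⊗3:
  [33, 80, 33]
  [80, 33, 2]
  [5, 71, 33]
W^⊗4:
  [80, 33, 33]
  [33, 80, 33]
  [71, 33, 5]
W^⊗5:
  [33, 80, 33]
  [80, 33, 33]
  [33, 71, 33]
Key observation: the optimum is the walk 1->2->1->2->1->3, with weight 85 min 80 min 85 min 80 min 33 = 33.
Optimal value attained by: walk 1->2->1->2->1->3.
Answer: (W^⊗5)[1][3] = 33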